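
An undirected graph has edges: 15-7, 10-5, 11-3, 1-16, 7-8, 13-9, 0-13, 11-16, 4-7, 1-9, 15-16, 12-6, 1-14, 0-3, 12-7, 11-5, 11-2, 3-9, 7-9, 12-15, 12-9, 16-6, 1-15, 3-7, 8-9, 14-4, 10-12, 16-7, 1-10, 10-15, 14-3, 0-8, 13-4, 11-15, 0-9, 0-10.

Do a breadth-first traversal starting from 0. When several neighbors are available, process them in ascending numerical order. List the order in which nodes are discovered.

Visit 0; enqueue 3, 8, 9, 10, 13 → queue [3, 8, 9, 10, 13]
Visit 3; enqueue 7, 11, 14 → queue [8, 9, 10, 13, 7, 11, 14]
Visit 8 → queue [9, 10, 13, 7, 11, 14]
Visit 9; enqueue 1, 12 → queue [10, 13, 7, 11, 14, 1, 12]
Visit 10; enqueue 5, 15 → queue [13, 7, 11, 14, 1, 12, 5, 15]
Visit 13; enqueue 4 → queue [7, 11, 14, 1, 12, 5, 15, 4]
Visit 7; enqueue 16 → queue [11, 14, 1, 12, 5, 15, 4, 16]
Visit 11; enqueue 2 → queue [14, 1, 12, 5, 15, 4, 16, 2]
Visit 14 → queue [1, 12, 5, 15, 4, 16, 2]
Visit 1 → queue [12, 5, 15, 4, 16, 2]
Visit 12; enqueue 6 → queue [5, 15, 4, 16, 2, 6]
Visit 5 → queue [15, 4, 16, 2, 6]
Visit 15 → queue [4, 16, 2, 6]
Visit 4 → queue [16, 2, 6]
Visit 16 → queue [2, 6]
Visit 2 → queue [6]
Visit 6 → queue []

0 3 8 9 10 13 7 11 14 1 12 5 15 4 16 2 6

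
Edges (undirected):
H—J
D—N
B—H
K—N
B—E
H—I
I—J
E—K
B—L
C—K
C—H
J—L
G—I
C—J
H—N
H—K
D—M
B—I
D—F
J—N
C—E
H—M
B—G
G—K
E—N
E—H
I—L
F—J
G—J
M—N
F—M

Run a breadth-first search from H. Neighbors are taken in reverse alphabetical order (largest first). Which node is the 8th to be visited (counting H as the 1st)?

Visit H; enqueue N, M, K, J, I, E, C, B → queue [N, M, K, J, I, E, C, B]
Visit N; enqueue D → queue [M, K, J, I, E, C, B, D]
Visit M; enqueue F → queue [K, J, I, E, C, B, D, F]
Visit K; enqueue G → queue [J, I, E, C, B, D, F, G]
Visit J; enqueue L → queue [I, E, C, B, D, F, G, L]
Visit I → queue [E, C, B, D, F, G, L]
Visit E → queue [C, B, D, F, G, L]
Visit C → queue [B, D, F, G, L]
Visit B → queue [D, F, G, L]
Visit D → queue [F, G, L]
Visit F → queue [G, L]
Visit G → queue [L]
Visit L → queue []

Visit order: H, N, M, K, J, I, E, C, B, D, F, G, L

C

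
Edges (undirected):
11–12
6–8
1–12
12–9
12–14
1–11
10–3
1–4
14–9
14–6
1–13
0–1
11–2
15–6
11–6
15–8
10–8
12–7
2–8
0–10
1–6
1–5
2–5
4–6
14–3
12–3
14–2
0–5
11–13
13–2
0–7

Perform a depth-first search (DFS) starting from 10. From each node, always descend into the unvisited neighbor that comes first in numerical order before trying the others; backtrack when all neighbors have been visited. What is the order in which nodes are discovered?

Visit 10
10 → 0
0 → 1
1 → 4
4 → 6
6 → 8
8 → 2
2 → 5
2 → 11
11 → 12
12 → 3
3 → 14
14 → 9
12 → 7
11 → 13
8 → 15

10 → 0 → 1 → 4 → 6 → 8 → 2 → 5 → 11 → 12 → 3 → 14 → 9 → 7 → 13 → 15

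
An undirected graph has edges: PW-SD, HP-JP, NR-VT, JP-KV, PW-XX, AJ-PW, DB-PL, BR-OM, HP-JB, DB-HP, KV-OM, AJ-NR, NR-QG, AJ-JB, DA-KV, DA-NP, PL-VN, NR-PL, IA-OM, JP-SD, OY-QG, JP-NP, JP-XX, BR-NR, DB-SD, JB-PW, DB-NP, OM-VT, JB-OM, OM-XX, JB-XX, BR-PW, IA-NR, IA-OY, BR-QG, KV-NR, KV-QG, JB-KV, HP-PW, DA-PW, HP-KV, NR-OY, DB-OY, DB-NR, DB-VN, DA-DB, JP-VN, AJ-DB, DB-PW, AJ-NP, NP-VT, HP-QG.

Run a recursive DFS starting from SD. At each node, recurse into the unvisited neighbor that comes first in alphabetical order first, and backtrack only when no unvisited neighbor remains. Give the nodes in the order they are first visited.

SD, DB, AJ, JB, HP, JP, KV, DA, NP, VT, NR, BR, OM, IA, OY, QG, XX, PW, PL, VN

Visit SD
SD → DB
DB → AJ
AJ → JB
JB → HP
HP → JP
JP → KV
KV → DA
DA → NP
NP → VT
VT → NR
NR → BR
BR → OM
OM → IA
IA → OY
OY → QG
OM → XX
XX → PW
NR → PL
PL → VN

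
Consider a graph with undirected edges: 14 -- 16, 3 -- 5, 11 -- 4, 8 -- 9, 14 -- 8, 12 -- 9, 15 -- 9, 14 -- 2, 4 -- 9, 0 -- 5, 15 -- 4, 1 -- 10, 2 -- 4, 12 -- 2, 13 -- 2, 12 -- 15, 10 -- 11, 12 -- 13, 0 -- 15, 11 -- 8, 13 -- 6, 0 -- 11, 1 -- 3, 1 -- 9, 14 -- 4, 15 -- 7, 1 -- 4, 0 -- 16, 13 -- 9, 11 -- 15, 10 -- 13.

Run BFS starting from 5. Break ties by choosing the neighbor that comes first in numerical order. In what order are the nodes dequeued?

Visit 5; enqueue 0, 3 → queue [0, 3]
Visit 0; enqueue 11, 15, 16 → queue [3, 11, 15, 16]
Visit 3; enqueue 1 → queue [11, 15, 16, 1]
Visit 11; enqueue 4, 8, 10 → queue [15, 16, 1, 4, 8, 10]
Visit 15; enqueue 7, 9, 12 → queue [16, 1, 4, 8, 10, 7, 9, 12]
Visit 16; enqueue 14 → queue [1, 4, 8, 10, 7, 9, 12, 14]
Visit 1 → queue [4, 8, 10, 7, 9, 12, 14]
Visit 4; enqueue 2 → queue [8, 10, 7, 9, 12, 14, 2]
Visit 8 → queue [10, 7, 9, 12, 14, 2]
Visit 10; enqueue 13 → queue [7, 9, 12, 14, 2, 13]
Visit 7 → queue [9, 12, 14, 2, 13]
Visit 9 → queue [12, 14, 2, 13]
Visit 12 → queue [14, 2, 13]
Visit 14 → queue [2, 13]
Visit 2 → queue [13]
Visit 13; enqueue 6 → queue [6]
Visit 6 → queue []

5 → 0 → 3 → 11 → 15 → 16 → 1 → 4 → 8 → 10 → 7 → 9 → 12 → 14 → 2 → 13 → 6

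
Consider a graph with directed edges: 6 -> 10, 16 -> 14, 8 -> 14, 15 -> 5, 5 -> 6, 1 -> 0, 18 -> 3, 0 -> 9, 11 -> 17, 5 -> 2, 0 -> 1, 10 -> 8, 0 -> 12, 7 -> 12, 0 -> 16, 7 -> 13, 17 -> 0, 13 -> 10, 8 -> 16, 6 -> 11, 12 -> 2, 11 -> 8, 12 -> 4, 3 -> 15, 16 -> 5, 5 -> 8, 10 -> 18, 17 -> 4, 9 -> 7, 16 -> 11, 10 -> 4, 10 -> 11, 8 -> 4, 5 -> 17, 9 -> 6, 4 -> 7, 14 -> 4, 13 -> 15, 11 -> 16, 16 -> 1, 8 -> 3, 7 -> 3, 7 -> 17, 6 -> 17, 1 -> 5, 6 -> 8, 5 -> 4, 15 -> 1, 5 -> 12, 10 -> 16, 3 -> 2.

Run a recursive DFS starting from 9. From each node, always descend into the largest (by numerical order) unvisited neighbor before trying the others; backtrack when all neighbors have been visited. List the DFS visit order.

9, 7, 17, 4, 0, 16, 14, 11, 8, 3, 15, 5, 12, 2, 6, 10, 18, 1, 13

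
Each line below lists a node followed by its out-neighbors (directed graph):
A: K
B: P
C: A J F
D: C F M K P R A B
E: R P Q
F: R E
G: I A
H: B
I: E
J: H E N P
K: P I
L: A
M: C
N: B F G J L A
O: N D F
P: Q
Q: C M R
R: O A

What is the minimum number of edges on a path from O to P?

Level 0: O
Level 1: D, F, N
Level 2: A, B, C, E, G, J, K, L, M, P, R
Level 3: H, I, Q
P first appears at level 2.

2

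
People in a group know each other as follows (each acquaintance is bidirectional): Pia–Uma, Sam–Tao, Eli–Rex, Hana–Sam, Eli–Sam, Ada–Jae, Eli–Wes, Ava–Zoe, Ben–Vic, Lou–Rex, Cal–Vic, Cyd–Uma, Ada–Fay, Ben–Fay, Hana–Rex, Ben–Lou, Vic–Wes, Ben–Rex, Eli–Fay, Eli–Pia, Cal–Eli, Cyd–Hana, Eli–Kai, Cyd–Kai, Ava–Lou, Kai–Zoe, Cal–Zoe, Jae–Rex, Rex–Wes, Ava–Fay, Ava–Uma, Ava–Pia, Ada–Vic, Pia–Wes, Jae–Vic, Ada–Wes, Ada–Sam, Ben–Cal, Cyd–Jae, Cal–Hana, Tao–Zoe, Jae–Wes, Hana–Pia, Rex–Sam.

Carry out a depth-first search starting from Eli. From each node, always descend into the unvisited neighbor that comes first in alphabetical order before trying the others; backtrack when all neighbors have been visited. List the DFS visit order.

Visit Eli
Eli → Cal
Cal → Ben
Ben → Fay
Fay → Ada
Ada → Jae
Jae → Cyd
Cyd → Hana
Hana → Pia
Pia → Ava
Ava → Lou
Lou → Rex
Rex → Sam
Sam → Tao
Tao → Zoe
Zoe → Kai
Rex → Wes
Wes → Vic
Ava → Uma

Eli, Cal, Ben, Fay, Ada, Jae, Cyd, Hana, Pia, Ava, Lou, Rex, Sam, Tao, Zoe, Kai, Wes, Vic, Uma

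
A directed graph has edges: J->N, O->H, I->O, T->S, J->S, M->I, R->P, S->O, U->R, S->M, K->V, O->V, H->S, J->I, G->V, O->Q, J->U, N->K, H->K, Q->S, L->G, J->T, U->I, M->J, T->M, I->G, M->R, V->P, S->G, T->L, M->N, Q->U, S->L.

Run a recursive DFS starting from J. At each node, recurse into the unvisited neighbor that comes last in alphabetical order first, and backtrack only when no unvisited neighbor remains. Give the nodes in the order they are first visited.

Visit J
J → U
U → R
R → P
U → I
I → O
O → V
O → Q
Q → S
S → M
M → N
N → K
S → L
L → G
O → H
J → T

J, U, R, P, I, O, V, Q, S, M, N, K, L, G, H, T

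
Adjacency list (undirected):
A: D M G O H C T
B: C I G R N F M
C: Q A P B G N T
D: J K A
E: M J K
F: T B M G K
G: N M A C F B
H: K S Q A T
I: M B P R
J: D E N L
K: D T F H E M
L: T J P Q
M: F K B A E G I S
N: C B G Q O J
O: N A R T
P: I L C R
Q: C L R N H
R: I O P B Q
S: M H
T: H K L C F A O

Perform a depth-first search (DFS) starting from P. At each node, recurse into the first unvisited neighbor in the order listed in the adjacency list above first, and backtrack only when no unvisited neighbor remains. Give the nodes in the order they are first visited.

P, I, M, F, T, H, K, D, J, E, N, C, Q, L, R, O, A, G, B, S

Visit P
P → I
I → M
M → F
F → T
T → H
H → K
K → D
D → J
J → E
J → N
N → C
C → Q
Q → L
Q → R
R → O
O → A
A → G
G → B
H → S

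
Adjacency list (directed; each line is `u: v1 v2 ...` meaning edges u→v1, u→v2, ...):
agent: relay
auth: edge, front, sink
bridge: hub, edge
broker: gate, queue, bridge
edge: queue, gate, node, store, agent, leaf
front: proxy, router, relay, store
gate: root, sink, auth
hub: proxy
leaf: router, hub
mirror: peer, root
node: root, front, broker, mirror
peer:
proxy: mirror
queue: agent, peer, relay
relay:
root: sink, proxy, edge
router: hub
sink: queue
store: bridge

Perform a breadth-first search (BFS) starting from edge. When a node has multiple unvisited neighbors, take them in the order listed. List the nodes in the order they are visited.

edge, queue, gate, node, store, agent, leaf, peer, relay, root, sink, auth, front, broker, mirror, bridge, router, hub, proxy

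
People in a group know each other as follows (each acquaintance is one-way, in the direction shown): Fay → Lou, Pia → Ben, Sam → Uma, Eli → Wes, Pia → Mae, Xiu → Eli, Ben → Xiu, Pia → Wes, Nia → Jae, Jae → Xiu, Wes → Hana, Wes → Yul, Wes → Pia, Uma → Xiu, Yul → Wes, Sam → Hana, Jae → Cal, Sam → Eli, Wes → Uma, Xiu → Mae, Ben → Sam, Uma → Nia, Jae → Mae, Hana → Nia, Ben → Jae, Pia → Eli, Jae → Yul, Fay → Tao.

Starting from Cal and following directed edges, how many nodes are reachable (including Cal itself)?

1

BFS from Cal visits: Cal
Reachable nodes: 1 of 16 total.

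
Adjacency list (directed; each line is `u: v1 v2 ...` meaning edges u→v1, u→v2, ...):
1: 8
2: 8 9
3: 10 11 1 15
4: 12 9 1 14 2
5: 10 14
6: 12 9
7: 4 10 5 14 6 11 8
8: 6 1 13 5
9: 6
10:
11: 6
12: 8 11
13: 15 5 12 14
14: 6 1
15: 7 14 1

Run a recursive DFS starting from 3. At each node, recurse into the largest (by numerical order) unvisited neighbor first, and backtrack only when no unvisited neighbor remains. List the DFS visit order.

3, 15, 14, 6, 12, 11, 8, 13, 5, 10, 1, 9, 7, 4, 2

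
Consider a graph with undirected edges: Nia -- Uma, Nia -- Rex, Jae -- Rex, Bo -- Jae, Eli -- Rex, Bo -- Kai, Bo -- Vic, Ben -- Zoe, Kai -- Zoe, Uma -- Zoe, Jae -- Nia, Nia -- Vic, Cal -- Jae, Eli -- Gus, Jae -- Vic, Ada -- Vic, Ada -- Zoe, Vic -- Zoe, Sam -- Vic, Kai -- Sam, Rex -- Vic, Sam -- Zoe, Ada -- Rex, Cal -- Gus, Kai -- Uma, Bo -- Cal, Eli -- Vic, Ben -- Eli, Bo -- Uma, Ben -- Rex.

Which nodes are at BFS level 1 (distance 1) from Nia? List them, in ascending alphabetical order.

Level 0: Nia
Level 1: Jae, Rex, Uma, Vic
Level 2: Ada, Ben, Bo, Cal, Eli, Kai, Sam, Zoe
Level 3: Gus

Jae, Rex, Uma, Vic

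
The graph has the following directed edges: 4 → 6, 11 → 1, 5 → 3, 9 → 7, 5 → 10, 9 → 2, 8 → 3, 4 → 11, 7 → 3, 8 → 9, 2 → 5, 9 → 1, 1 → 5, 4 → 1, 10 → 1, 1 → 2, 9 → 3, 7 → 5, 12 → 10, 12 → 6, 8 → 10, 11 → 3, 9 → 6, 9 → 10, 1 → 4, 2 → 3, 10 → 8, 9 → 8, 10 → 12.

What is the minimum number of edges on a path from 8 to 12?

Level 0: 8
Level 1: 3, 9, 10
Level 2: 1, 2, 6, 7, 12
Level 3: 4, 5
Level 4: 11
12 first appears at level 2.

2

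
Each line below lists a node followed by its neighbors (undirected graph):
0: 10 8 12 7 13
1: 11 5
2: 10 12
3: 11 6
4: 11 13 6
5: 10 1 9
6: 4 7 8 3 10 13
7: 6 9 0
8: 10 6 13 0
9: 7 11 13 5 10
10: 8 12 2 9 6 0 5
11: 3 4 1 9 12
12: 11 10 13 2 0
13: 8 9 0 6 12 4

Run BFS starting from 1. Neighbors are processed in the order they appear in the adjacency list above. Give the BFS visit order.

1 -> 11 -> 5 -> 3 -> 4 -> 9 -> 12 -> 10 -> 6 -> 13 -> 7 -> 2 -> 0 -> 8

Visit 1; enqueue 11, 5 → queue [11, 5]
Visit 11; enqueue 3, 4, 9, 12 → queue [5, 3, 4, 9, 12]
Visit 5; enqueue 10 → queue [3, 4, 9, 12, 10]
Visit 3; enqueue 6 → queue [4, 9, 12, 10, 6]
Visit 4; enqueue 13 → queue [9, 12, 10, 6, 13]
Visit 9; enqueue 7 → queue [12, 10, 6, 13, 7]
Visit 12; enqueue 2, 0 → queue [10, 6, 13, 7, 2, 0]
Visit 10; enqueue 8 → queue [6, 13, 7, 2, 0, 8]
Visit 6 → queue [13, 7, 2, 0, 8]
Visit 13 → queue [7, 2, 0, 8]
Visit 7 → queue [2, 0, 8]
Visit 2 → queue [0, 8]
Visit 0 → queue [8]
Visit 8 → queue []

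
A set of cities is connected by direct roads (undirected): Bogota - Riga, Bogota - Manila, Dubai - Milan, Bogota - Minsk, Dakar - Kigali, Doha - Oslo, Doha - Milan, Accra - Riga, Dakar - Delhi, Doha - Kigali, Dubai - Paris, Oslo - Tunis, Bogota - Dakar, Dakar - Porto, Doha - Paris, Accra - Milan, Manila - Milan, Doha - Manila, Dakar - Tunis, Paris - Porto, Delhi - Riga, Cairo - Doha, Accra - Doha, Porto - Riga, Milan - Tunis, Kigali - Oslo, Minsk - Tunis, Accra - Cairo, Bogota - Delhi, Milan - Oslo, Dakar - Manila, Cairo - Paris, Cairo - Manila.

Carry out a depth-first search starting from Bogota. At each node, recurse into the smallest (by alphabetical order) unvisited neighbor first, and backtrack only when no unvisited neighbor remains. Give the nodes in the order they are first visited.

Visit Bogota
Bogota → Dakar
Dakar → Delhi
Delhi → Riga
Riga → Accra
Accra → Cairo
Cairo → Doha
Doha → Kigali
Kigali → Oslo
Oslo → Milan
Milan → Dubai
Dubai → Paris
Paris → Porto
Milan → Manila
Milan → Tunis
Tunis → Minsk

Bogota, Dakar, Delhi, Riga, Accra, Cairo, Doha, Kigali, Oslo, Milan, Dubai, Paris, Porto, Manila, Tunis, Minsk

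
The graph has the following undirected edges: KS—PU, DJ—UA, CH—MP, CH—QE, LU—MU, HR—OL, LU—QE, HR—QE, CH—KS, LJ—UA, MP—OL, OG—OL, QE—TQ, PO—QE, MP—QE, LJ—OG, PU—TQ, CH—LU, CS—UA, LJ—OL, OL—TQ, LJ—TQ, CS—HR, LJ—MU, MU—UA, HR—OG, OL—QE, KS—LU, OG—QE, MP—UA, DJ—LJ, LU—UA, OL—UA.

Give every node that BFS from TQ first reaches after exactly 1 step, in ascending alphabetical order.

Level 0: TQ
Level 1: LJ, OL, PU, QE
Level 2: CH, DJ, HR, KS, LU, MP, MU, OG, PO, UA
Level 3: CS

LJ, OL, PU, QE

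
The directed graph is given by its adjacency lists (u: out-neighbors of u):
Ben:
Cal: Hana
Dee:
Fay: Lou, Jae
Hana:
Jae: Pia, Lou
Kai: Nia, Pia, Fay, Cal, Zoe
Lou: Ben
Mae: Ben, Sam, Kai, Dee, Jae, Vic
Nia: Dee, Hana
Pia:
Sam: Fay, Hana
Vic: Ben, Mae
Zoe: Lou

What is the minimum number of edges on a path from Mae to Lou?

2

Level 0: Mae
Level 1: Ben, Dee, Jae, Kai, Sam, Vic
Level 2: Cal, Fay, Hana, Lou, Nia, Pia, Zoe
Lou first appears at level 2.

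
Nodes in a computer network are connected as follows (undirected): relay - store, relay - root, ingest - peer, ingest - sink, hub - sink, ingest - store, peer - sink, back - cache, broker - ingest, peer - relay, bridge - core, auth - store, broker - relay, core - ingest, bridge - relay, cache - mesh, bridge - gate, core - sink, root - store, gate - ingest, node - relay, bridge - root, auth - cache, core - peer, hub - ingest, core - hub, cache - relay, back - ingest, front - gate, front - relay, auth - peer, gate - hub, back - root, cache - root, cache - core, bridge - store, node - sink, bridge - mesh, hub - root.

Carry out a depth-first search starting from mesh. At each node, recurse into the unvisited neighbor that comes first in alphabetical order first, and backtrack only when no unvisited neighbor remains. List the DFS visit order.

Visit mesh
mesh → bridge
bridge → core
core → cache
cache → auth
auth → peer
peer → ingest
ingest → back
back → root
root → hub
hub → gate
gate → front
front → relay
relay → broker
relay → node
node → sink
relay → store

mesh, bridge, core, cache, auth, peer, ingest, back, root, hub, gate, front, relay, broker, node, sink, store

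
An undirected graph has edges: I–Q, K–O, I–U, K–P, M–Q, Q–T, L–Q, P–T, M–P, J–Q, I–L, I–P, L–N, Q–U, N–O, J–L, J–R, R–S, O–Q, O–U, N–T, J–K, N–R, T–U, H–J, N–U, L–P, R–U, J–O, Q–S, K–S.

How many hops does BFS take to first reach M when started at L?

2

Level 0: L
Level 1: I, J, N, P, Q
Level 2: H, K, M, O, R, S, T, U
M first appears at level 2.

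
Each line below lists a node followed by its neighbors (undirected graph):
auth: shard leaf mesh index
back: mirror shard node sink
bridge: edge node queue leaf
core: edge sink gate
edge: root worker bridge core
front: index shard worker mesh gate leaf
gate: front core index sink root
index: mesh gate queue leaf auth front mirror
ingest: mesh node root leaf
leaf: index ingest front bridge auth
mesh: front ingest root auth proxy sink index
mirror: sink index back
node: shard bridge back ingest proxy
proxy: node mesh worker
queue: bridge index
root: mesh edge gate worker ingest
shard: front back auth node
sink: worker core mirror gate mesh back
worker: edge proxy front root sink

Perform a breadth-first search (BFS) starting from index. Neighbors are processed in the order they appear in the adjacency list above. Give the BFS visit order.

index, mesh, gate, queue, leaf, auth, front, mirror, ingest, root, proxy, sink, core, bridge, shard, worker, back, node, edge

Visit index; enqueue mesh, gate, queue, leaf, auth, front, mirror → queue [mesh, gate, queue, leaf, auth, front, mirror]
Visit mesh; enqueue ingest, root, proxy, sink → queue [gate, queue, leaf, auth, front, mirror, ingest, root, proxy, sink]
Visit gate; enqueue core → queue [queue, leaf, auth, front, mirror, ingest, root, proxy, sink, core]
Visit queue; enqueue bridge → queue [leaf, auth, front, mirror, ingest, root, proxy, sink, core, bridge]
Visit leaf → queue [auth, front, mirror, ingest, root, proxy, sink, core, bridge]
Visit auth; enqueue shard → queue [front, mirror, ingest, root, proxy, sink, core, bridge, shard]
Visit front; enqueue worker → queue [mirror, ingest, root, proxy, sink, core, bridge, shard, worker]
Visit mirror; enqueue back → queue [ingest, root, proxy, sink, core, bridge, shard, worker, back]
Visit ingest; enqueue node → queue [root, proxy, sink, core, bridge, shard, worker, back, node]
Visit root; enqueue edge → queue [proxy, sink, core, bridge, shard, worker, back, node, edge]
Visit proxy → queue [sink, core, bridge, shard, worker, back, node, edge]
Visit sink → queue [core, bridge, shard, worker, back, node, edge]
Visit core → queue [bridge, shard, worker, back, node, edge]
Visit bridge → queue [shard, worker, back, node, edge]
Visit shard → queue [worker, back, node, edge]
Visit worker → queue [back, node, edge]
Visit back → queue [node, edge]
Visit node → queue [edge]
Visit edge → queue []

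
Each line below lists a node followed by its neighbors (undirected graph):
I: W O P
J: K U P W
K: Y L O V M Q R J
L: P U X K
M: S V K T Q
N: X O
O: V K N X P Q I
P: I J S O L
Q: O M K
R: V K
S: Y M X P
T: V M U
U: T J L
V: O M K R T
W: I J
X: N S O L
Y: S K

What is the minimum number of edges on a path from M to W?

3

Level 0: M
Level 1: K, Q, S, T, V
Level 2: J, L, O, P, R, U, X, Y
Level 3: I, N, W
W first appears at level 3.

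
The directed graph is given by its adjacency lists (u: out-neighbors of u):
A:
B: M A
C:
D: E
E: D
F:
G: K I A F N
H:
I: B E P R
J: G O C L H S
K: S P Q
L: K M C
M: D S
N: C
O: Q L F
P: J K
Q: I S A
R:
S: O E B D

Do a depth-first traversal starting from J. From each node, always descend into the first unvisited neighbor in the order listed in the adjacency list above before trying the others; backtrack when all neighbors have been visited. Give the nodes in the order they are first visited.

J → G → K → S → O → Q → I → B → M → D → E → A → P → R → L → C → F → N → H

Visit J
J → G
G → K
K → S
S → O
O → Q
Q → I
I → B
B → M
M → D
D → E
B → A
I → P
I → R
O → L
L → C
O → F
G → N
J → H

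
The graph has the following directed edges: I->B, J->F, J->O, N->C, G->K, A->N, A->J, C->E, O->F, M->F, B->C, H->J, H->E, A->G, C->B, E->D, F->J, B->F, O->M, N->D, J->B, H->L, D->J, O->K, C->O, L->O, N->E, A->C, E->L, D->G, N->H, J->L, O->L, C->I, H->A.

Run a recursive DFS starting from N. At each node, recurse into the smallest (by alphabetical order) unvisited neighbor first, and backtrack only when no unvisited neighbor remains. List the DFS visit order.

Visit N
N → C
C → B
B → F
F → J
J → L
L → O
O → K
O → M
C → E
E → D
D → G
C → I
N → H
H → A

N -> C -> B -> F -> J -> L -> O -> K -> M -> E -> D -> G -> I -> H -> A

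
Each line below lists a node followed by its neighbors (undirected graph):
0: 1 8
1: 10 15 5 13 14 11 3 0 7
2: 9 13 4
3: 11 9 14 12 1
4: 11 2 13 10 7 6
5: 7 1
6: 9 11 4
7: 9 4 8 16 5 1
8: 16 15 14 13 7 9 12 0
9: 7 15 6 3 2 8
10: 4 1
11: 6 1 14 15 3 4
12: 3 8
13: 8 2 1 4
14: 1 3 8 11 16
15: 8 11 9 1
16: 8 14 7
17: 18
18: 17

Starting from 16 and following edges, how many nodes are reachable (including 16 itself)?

BFS from 16 visits: 16, 7, 8, 14, 1, 4, 5, 9, 0, 12, 13, 15, 3, 11, 10, 2, 6
Reachable nodes: 17 of 19 total.

17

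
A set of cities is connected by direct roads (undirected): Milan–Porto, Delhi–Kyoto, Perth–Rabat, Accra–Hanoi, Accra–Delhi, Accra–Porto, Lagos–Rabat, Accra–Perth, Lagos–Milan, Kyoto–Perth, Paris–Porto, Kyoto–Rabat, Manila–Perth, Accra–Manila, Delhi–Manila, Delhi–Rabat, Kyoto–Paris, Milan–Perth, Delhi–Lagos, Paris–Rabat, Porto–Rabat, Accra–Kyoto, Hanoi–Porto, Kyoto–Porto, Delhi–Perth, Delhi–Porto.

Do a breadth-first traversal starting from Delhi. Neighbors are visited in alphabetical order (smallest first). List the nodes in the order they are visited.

Visit Delhi; enqueue Accra, Kyoto, Lagos, Manila, Perth, Porto, Rabat → queue [Accra, Kyoto, Lagos, Manila, Perth, Porto, Rabat]
Visit Accra; enqueue Hanoi → queue [Kyoto, Lagos, Manila, Perth, Porto, Rabat, Hanoi]
Visit Kyoto; enqueue Paris → queue [Lagos, Manila, Perth, Porto, Rabat, Hanoi, Paris]
Visit Lagos; enqueue Milan → queue [Manila, Perth, Porto, Rabat, Hanoi, Paris, Milan]
Visit Manila → queue [Perth, Porto, Rabat, Hanoi, Paris, Milan]
Visit Perth → queue [Porto, Rabat, Hanoi, Paris, Milan]
Visit Porto → queue [Rabat, Hanoi, Paris, Milan]
Visit Rabat → queue [Hanoi, Paris, Milan]
Visit Hanoi → queue [Paris, Milan]
Visit Paris → queue [Milan]
Visit Milan → queue []

Delhi -> Accra -> Kyoto -> Lagos -> Manila -> Perth -> Porto -> Rabat -> Hanoi -> Paris -> Milan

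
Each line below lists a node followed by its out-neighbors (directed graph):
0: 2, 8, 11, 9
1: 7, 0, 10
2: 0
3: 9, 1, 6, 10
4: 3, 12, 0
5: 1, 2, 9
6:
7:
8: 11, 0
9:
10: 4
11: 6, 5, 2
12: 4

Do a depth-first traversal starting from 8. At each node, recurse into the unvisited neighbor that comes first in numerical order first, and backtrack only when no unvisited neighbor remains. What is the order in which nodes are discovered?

Visit 8
8 → 0
0 → 2
0 → 9
0 → 11
11 → 5
5 → 1
1 → 7
1 → 10
10 → 4
4 → 3
3 → 6
4 → 12

8, 0, 2, 9, 11, 5, 1, 7, 10, 4, 3, 6, 12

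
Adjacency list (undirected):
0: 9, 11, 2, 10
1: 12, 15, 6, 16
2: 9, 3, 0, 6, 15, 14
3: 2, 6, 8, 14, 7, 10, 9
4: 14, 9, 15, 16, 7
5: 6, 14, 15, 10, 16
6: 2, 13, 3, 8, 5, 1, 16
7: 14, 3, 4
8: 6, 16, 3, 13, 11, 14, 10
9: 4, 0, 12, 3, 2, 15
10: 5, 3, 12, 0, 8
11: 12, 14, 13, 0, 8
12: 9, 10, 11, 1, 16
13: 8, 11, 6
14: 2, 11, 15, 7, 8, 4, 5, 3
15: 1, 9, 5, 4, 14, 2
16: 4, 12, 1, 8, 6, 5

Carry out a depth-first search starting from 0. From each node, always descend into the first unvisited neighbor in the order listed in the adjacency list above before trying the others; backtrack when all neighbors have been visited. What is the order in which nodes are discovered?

0 -> 9 -> 4 -> 14 -> 2 -> 3 -> 6 -> 13 -> 8 -> 16 -> 12 -> 10 -> 5 -> 15 -> 1 -> 11 -> 7

Visit 0
0 → 9
9 → 4
4 → 14
14 → 2
2 → 3
3 → 6
6 → 13
13 → 8
8 → 16
16 → 12
12 → 10
10 → 5
5 → 15
15 → 1
12 → 11
3 → 7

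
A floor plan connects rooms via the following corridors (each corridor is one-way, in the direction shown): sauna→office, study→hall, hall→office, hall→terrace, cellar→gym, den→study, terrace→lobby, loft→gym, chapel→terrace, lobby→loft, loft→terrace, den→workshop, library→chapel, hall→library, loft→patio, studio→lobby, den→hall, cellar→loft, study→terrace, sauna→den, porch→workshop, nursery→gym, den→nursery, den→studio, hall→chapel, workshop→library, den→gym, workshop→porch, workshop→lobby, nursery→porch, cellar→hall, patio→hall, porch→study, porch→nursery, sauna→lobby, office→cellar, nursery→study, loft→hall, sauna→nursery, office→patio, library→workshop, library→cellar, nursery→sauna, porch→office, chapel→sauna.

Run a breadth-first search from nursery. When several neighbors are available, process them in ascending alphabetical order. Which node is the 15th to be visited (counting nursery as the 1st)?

studio

Visit nursery; enqueue gym, porch, sauna, study → queue [gym, porch, sauna, study]
Visit gym → queue [porch, sauna, study]
Visit porch; enqueue office, workshop → queue [sauna, study, office, workshop]
Visit sauna; enqueue den, lobby → queue [study, office, workshop, den, lobby]
Visit study; enqueue hall, terrace → queue [office, workshop, den, lobby, hall, terrace]
Visit office; enqueue cellar, patio → queue [workshop, den, lobby, hall, terrace, cellar, patio]
Visit workshop; enqueue library → queue [den, lobby, hall, terrace, cellar, patio, library]
Visit den; enqueue studio → queue [lobby, hall, terrace, cellar, patio, library, studio]
Visit lobby; enqueue loft → queue [hall, terrace, cellar, patio, library, studio, loft]
Visit hall; enqueue chapel → queue [terrace, cellar, patio, library, studio, loft, chapel]
Visit terrace → queue [cellar, patio, library, studio, loft, chapel]
Visit cellar → queue [patio, library, studio, loft, chapel]
Visit patio → queue [library, studio, loft, chapel]
Visit library → queue [studio, loft, chapel]
Visit studio → queue [loft, chapel]
Visit loft → queue [chapel]
Visit chapel → queue []

Visit order: nursery, gym, porch, sauna, study, office, workshop, den, lobby, hall, terrace, cellar, patio, library, studio, loft, chapel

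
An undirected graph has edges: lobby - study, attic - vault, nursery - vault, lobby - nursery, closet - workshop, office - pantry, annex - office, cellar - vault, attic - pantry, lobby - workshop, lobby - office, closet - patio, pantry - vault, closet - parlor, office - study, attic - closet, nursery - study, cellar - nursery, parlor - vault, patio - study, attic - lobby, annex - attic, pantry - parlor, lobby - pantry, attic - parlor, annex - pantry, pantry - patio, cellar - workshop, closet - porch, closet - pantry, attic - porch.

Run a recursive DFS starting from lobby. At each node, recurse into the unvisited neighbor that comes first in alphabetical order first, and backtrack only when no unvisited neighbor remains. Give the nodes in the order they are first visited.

lobby -> attic -> annex -> office -> pantry -> closet -> parlor -> vault -> cellar -> nursery -> study -> patio -> workshop -> porch

Visit lobby
lobby → attic
attic → annex
annex → office
office → pantry
pantry → closet
closet → parlor
parlor → vault
vault → cellar
cellar → nursery
nursery → study
study → patio
cellar → workshop
closet → porch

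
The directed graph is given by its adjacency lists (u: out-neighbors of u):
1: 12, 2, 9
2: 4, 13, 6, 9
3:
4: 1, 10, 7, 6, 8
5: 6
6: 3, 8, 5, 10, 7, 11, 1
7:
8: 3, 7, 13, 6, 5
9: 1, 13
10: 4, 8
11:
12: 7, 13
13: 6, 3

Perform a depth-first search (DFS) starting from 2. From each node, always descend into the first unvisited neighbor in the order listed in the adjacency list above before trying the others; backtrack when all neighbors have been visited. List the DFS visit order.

2 4 1 12 7 13 6 3 8 5 10 11 9

Visit 2
2 → 4
4 → 1
1 → 12
12 → 7
12 → 13
13 → 6
6 → 3
6 → 8
8 → 5
6 → 10
6 → 11
1 → 9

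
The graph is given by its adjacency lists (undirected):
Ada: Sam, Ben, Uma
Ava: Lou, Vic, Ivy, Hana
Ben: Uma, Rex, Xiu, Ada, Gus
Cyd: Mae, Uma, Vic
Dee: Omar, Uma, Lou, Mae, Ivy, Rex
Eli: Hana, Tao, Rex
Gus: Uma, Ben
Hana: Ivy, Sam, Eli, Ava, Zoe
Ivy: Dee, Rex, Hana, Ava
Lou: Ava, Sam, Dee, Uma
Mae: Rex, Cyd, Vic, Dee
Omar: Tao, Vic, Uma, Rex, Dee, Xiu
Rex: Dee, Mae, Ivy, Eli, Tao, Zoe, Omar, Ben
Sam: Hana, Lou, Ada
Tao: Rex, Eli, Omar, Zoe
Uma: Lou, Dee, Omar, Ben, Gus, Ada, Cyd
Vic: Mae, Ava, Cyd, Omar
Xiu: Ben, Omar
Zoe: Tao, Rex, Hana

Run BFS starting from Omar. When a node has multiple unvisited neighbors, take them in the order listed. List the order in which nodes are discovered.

Omar, Tao, Vic, Uma, Rex, Dee, Xiu, Eli, Zoe, Mae, Ava, Cyd, Lou, Ben, Gus, Ada, Ivy, Hana, Sam

Visit Omar; enqueue Tao, Vic, Uma, Rex, Dee, Xiu → queue [Tao, Vic, Uma, Rex, Dee, Xiu]
Visit Tao; enqueue Eli, Zoe → queue [Vic, Uma, Rex, Dee, Xiu, Eli, Zoe]
Visit Vic; enqueue Mae, Ava, Cyd → queue [Uma, Rex, Dee, Xiu, Eli, Zoe, Mae, Ava, Cyd]
Visit Uma; enqueue Lou, Ben, Gus, Ada → queue [Rex, Dee, Xiu, Eli, Zoe, Mae, Ava, Cyd, Lou, Ben, Gus, Ada]
Visit Rex; enqueue Ivy → queue [Dee, Xiu, Eli, Zoe, Mae, Ava, Cyd, Lou, Ben, Gus, Ada, Ivy]
Visit Dee → queue [Xiu, Eli, Zoe, Mae, Ava, Cyd, Lou, Ben, Gus, Ada, Ivy]
Visit Xiu → queue [Eli, Zoe, Mae, Ava, Cyd, Lou, Ben, Gus, Ada, Ivy]
Visit Eli; enqueue Hana → queue [Zoe, Mae, Ava, Cyd, Lou, Ben, Gus, Ada, Ivy, Hana]
Visit Zoe → queue [Mae, Ava, Cyd, Lou, Ben, Gus, Ada, Ivy, Hana]
Visit Mae → queue [Ava, Cyd, Lou, Ben, Gus, Ada, Ivy, Hana]
Visit Ava → queue [Cyd, Lou, Ben, Gus, Ada, Ivy, Hana]
Visit Cyd → queue [Lou, Ben, Gus, Ada, Ivy, Hana]
Visit Lou; enqueue Sam → queue [Ben, Gus, Ada, Ivy, Hana, Sam]
Visit Ben → queue [Gus, Ada, Ivy, Hana, Sam]
Visit Gus → queue [Ada, Ivy, Hana, Sam]
Visit Ada → queue [Ivy, Hana, Sam]
Visit Ivy → queue [Hana, Sam]
Visit Hana → queue [Sam]
Visit Sam → queue []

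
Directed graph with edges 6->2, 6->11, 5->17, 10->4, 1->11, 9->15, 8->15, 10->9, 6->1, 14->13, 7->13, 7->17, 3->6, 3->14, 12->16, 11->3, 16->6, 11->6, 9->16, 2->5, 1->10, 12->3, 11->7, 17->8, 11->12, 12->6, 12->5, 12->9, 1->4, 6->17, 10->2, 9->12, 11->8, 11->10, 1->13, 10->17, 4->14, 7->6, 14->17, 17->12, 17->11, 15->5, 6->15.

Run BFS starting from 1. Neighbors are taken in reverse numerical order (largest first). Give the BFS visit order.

Visit 1; enqueue 13, 11, 10, 4 → queue [13, 11, 10, 4]
Visit 13 → queue [11, 10, 4]
Visit 11; enqueue 12, 8, 7, 6, 3 → queue [10, 4, 12, 8, 7, 6, 3]
Visit 10; enqueue 17, 9, 2 → queue [4, 12, 8, 7, 6, 3, 17, 9, 2]
Visit 4; enqueue 14 → queue [12, 8, 7, 6, 3, 17, 9, 2, 14]
Visit 12; enqueue 16, 5 → queue [8, 7, 6, 3, 17, 9, 2, 14, 16, 5]
Visit 8; enqueue 15 → queue [7, 6, 3, 17, 9, 2, 14, 16, 5, 15]
Visit 7 → queue [6, 3, 17, 9, 2, 14, 16, 5, 15]
Visit 6 → queue [3, 17, 9, 2, 14, 16, 5, 15]
Visit 3 → queue [17, 9, 2, 14, 16, 5, 15]
Visit 17 → queue [9, 2, 14, 16, 5, 15]
Visit 9 → queue [2, 14, 16, 5, 15]
Visit 2 → queue [14, 16, 5, 15]
Visit 14 → queue [16, 5, 15]
Visit 16 → queue [5, 15]
Visit 5 → queue [15]
Visit 15 → queue []

1 13 11 10 4 12 8 7 6 3 17 9 2 14 16 5 15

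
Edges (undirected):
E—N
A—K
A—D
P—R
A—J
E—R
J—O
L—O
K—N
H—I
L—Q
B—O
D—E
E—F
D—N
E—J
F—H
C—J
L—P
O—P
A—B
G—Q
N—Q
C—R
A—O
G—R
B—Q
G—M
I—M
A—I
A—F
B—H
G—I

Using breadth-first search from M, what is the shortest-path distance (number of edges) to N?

3

Level 0: M
Level 1: G, I
Level 2: A, H, Q, R
Level 3: B, C, D, E, F, J, K, L, N, O, P
N first appears at level 3.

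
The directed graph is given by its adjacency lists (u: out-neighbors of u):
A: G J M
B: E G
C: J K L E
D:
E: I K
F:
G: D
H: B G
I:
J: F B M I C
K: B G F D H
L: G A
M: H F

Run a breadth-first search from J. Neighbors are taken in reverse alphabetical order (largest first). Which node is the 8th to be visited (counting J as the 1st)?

Visit J; enqueue M, I, F, C, B → queue [M, I, F, C, B]
Visit M; enqueue H → queue [I, F, C, B, H]
Visit I → queue [F, C, B, H]
Visit F → queue [C, B, H]
Visit C; enqueue L, K, E → queue [B, H, L, K, E]
Visit B; enqueue G → queue [H, L, K, E, G]
Visit H → queue [L, K, E, G]
Visit L; enqueue A → queue [K, E, G, A]
Visit K; enqueue D → queue [E, G, A, D]
Visit E → queue [G, A, D]
Visit G → queue [A, D]
Visit A → queue [D]
Visit D → queue []

Visit order: J, M, I, F, C, B, H, L, K, E, G, A, D

L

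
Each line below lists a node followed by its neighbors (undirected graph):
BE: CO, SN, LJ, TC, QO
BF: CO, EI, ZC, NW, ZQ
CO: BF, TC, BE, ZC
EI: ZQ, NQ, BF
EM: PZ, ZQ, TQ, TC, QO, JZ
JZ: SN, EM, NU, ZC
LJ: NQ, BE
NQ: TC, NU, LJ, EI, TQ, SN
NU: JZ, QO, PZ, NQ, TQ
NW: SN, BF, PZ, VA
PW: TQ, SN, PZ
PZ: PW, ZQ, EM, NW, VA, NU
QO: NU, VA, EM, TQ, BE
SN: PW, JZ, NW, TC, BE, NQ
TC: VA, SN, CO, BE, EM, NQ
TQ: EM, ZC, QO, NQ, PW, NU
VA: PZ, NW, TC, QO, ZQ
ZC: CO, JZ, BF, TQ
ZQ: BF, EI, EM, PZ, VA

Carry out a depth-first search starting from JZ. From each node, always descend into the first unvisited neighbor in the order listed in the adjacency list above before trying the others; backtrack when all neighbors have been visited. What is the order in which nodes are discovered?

JZ, SN, PW, TQ, EM, PZ, ZQ, BF, CO, TC, VA, NW, QO, NU, NQ, LJ, BE, EI, ZC

Visit JZ
JZ → SN
SN → PW
PW → TQ
TQ → EM
EM → PZ
PZ → ZQ
ZQ → BF
BF → CO
CO → TC
TC → VA
VA → NW
VA → QO
QO → NU
NU → NQ
NQ → LJ
LJ → BE
NQ → EI
CO → ZC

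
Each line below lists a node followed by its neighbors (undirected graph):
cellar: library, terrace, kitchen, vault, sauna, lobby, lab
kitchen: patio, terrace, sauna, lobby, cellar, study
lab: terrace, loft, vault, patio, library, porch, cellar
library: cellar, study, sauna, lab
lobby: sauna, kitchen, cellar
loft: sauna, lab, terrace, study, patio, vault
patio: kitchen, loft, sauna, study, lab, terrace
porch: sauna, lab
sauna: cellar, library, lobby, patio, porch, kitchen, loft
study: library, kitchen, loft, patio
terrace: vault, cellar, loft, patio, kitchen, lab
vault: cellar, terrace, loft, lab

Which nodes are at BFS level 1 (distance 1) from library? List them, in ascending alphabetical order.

Level 0: library
Level 1: cellar, lab, sauna, study
Level 2: kitchen, lobby, loft, patio, porch, terrace, vault

cellar, lab, sauna, study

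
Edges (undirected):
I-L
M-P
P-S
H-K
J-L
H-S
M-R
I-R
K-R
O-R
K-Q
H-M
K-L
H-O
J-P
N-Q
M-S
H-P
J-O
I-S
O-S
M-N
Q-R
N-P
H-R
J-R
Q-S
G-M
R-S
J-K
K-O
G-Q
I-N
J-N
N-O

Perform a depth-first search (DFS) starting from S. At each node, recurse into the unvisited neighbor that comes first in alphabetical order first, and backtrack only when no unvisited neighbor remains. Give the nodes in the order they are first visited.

Visit S
S → H
H → K
K → J
J → L
L → I
I → N
N → M
M → G
G → Q
Q → R
R → O
M → P

S, H, K, J, L, I, N, M, G, Q, R, O, P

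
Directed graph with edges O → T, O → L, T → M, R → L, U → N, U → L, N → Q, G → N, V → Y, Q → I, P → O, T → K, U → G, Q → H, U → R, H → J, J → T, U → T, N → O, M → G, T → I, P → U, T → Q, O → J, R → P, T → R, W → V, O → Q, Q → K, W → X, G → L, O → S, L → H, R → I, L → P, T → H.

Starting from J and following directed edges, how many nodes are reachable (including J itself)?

BFS from J visits: J, T, R, Q, M, K, I, H, P, L, G, U, O, N, S
Reachable nodes: 15 of 19 total.

15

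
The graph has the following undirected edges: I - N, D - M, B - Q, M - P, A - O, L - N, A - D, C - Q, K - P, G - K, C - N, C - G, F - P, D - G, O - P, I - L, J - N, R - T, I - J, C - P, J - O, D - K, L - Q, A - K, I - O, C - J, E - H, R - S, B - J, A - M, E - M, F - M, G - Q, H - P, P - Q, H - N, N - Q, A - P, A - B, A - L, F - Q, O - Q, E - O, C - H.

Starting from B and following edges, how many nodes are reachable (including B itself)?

17

BFS from B visits: B, Q, J, A, P, O, N, L, G, F, C, I, M, K, D, H, E
Reachable nodes: 17 of 20 total.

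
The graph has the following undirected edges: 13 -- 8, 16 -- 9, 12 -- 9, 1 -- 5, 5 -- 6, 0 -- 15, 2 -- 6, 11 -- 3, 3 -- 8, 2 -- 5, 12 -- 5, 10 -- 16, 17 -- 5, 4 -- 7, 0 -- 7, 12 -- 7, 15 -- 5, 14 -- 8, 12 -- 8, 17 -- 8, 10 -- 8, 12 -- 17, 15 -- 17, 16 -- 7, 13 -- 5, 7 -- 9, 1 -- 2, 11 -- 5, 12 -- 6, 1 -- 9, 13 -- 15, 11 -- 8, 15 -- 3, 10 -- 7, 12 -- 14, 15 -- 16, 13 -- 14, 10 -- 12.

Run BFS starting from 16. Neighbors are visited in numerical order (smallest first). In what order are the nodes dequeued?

Visit 16; enqueue 7, 9, 10, 15 → queue [7, 9, 10, 15]
Visit 7; enqueue 0, 4, 12 → queue [9, 10, 15, 0, 4, 12]
Visit 9; enqueue 1 → queue [10, 15, 0, 4, 12, 1]
Visit 10; enqueue 8 → queue [15, 0, 4, 12, 1, 8]
Visit 15; enqueue 3, 5, 13, 17 → queue [0, 4, 12, 1, 8, 3, 5, 13, 17]
Visit 0 → queue [4, 12, 1, 8, 3, 5, 13, 17]
Visit 4 → queue [12, 1, 8, 3, 5, 13, 17]
Visit 12; enqueue 6, 14 → queue [1, 8, 3, 5, 13, 17, 6, 14]
Visit 1; enqueue 2 → queue [8, 3, 5, 13, 17, 6, 14, 2]
Visit 8; enqueue 11 → queue [3, 5, 13, 17, 6, 14, 2, 11]
Visit 3 → queue [5, 13, 17, 6, 14, 2, 11]
Visit 5 → queue [13, 17, 6, 14, 2, 11]
Visit 13 → queue [17, 6, 14, 2, 11]
Visit 17 → queue [6, 14, 2, 11]
Visit 6 → queue [14, 2, 11]
Visit 14 → queue [2, 11]
Visit 2 → queue [11]
Visit 11 → queue []

16, 7, 9, 10, 15, 0, 4, 12, 1, 8, 3, 5, 13, 17, 6, 14, 2, 11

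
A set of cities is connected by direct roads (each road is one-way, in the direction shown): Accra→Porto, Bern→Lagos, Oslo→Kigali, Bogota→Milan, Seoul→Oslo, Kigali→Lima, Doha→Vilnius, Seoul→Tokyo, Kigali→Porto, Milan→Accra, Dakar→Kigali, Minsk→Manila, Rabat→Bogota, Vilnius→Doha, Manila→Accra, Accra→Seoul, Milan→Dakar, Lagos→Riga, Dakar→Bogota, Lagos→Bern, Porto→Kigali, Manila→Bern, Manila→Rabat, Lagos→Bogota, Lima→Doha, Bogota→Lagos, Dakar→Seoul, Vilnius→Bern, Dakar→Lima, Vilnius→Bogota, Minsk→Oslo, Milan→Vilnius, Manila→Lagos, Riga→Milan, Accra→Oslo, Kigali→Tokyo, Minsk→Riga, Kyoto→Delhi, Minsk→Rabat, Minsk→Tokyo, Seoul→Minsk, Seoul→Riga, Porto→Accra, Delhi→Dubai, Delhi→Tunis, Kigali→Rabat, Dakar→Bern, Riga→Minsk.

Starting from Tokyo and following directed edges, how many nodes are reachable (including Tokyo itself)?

1

BFS from Tokyo visits: Tokyo
Reachable nodes: 1 of 22 total.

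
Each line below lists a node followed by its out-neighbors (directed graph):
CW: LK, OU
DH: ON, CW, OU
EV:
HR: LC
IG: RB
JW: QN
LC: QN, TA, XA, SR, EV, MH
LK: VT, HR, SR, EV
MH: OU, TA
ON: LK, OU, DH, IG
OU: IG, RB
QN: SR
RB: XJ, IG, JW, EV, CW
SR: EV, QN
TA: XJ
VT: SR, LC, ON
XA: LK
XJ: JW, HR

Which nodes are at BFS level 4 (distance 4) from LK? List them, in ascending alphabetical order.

Level 0: LK
Level 1: EV, HR, SR, VT
Level 2: LC, ON, QN
Level 3: DH, IG, MH, OU, TA, XA
Level 4: CW, RB, XJ
Level 5: JW

CW, RB, XJ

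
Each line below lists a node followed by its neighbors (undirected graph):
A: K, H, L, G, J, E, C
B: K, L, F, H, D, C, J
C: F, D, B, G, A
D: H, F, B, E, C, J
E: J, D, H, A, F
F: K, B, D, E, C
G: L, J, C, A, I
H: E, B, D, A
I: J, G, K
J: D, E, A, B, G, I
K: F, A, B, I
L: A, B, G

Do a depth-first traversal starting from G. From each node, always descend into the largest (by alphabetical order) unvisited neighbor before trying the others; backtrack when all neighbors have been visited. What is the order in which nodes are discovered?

G -> L -> B -> K -> I -> J -> E -> H -> D -> F -> C -> A

Visit G
G → L
L → B
B → K
K → I
I → J
J → E
E → H
H → D
D → F
F → C
C → A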